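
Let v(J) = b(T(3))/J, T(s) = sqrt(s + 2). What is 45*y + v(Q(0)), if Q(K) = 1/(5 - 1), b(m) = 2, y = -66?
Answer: -2962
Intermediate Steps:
T(s) = sqrt(2 + s)
Q(K) = 1/4
v(J) = 2/J
45*y + v(Q(0)) = 45*(-66) + 2/(1/4) = -2970 + 2*4 = -2970 + 8 = -2962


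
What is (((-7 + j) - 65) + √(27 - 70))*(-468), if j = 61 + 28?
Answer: -7956 - 468*I*√43 ≈ -7956.0 - 3068.9*I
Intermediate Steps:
j = 89
(((-7 + j) - 65) + √(27 - 70))*(-468) = (((-7 + 89) - 65) + √(27 - 70))*(-468) = ((82 - 65) + √(-43))*(-468) = (17 + I*√43)*(-468) = -7956 - 468*I*√43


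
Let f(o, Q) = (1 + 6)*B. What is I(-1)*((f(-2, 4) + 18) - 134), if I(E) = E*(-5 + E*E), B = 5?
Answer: -324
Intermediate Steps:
I(E) = E*(-5 + E²)
f(o, Q) = 35 (f(o, Q) = (1 + 6)*5 = 7*5 = 35)
I(-1)*((f(-2, 4) + 18) - 134) = (-(-5 + (-1)²))*((35 + 18) - 134) = (-(-5 + 1))*(53 - 134) = -1*(-4)*(-81) = 4*(-81) = -324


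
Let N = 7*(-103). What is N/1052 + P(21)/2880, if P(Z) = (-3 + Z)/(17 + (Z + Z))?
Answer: -1701297/2482720 ≈ -0.68526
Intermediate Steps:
P(Z) = (-3 + Z)/(17 + 2*Z)
N = -721
N/1052 + P(21)/2880 = -721/1052 + ((-3 + 21)/(17 + 2*21))/2880 = -721*1/1052 + (18/(17 + 42))*(1/2880) = -721/1052 + (18/59)*(1/2880) = -721/1052 + 1/9440 = -1701297/2482720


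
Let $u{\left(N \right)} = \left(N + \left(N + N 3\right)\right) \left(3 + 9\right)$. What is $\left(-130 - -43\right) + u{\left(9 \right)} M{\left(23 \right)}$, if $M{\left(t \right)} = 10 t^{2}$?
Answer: $2856513$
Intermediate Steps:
$u{\left(N \right)} = 60 N$ ($u{\left(N \right)} = \left(N + \left(N + 3 N\right)\right) 12 = \left(N + 4 N\right) 12 = 5 N 12 = 60 N$)
$\left(-130 - -43\right) + u{\left(9 \right)} M{\left(23 \right)} = \left(-130 - -43\right) + 60 \cdot 9 \cdot 10 \cdot 23^{2} = \left(-130 + 43\right) + 540 \cdot 10 \cdot 529 = -87 + 540 \cdot 5290 = -87 + 2856600 = 2856513$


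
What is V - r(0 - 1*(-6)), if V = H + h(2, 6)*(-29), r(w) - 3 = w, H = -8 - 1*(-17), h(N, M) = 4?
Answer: -116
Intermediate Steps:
H = 9 (H = -8 + 17 = 9)
r(w) = 3 + w
V = -107 (V = 9 + 4*(-29) = 9 - 116 = -107)
V - r(0 - 1*(-6)) = -107 - (3 + (0 - 1*(-6))) = -107 - (3 + (0 + 6)) = -107 - (3 + 6) = -107 - 1*9 = -107 - 9 = -116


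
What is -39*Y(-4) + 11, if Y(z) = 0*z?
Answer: 11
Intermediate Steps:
Y(z) = 0
-39*Y(-4) + 11 = -39*0 + 11 = 0 + 11 = 11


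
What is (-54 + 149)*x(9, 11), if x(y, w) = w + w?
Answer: 2090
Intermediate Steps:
x(y, w) = 2*w
(-54 + 149)*x(9, 11) = (-54 + 149)*(2*11) = 95*22 = 2090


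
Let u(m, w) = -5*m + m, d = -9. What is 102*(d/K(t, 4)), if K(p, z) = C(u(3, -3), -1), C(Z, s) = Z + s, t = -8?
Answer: 918/13 ≈ 70.615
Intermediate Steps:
u(m, w) = -4*m
K(p, z) = -13 (K(p, z) = -4*3 - 1 = -12 - 1 = -13)
102*(d/K(t, 4)) = 102*(-9/(-13)) = 102*(-9*(-1/13)) = 102*(9/13) = 918/13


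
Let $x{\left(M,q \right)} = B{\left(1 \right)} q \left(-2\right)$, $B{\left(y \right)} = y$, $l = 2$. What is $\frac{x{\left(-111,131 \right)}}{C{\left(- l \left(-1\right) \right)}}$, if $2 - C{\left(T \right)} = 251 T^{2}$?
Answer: $\frac{131}{501} \approx 0.26148$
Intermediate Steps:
$C{\left(T \right)} = 2 - 251 T^{2}$
$x{\left(M,q \right)} = - 2 q$ ($x{\left(M,q \right)} = 1 q \left(-2\right) = q \left(-2\right) = - 2 q$)
$\frac{x{\left(-111,131 \right)}}{C{\left(- l \left(-1\right) \right)}} = \frac{\left(-2\right) 131}{2 - 251 \left(\left(-1\right) 2 \left(-1\right)\right)^{2}} = - \frac{262}{2 - 251 \left(\left(-2\right) \left(-1\right)\right)^{2}} = - \frac{262}{2 - 251 \cdot 2^{2}} = - \frac{262}{2 - 1004} = - \frac{262}{-1002} = \left(-262\right) \left(- \frac{1}{1002}\right) = \frac{131}{501}$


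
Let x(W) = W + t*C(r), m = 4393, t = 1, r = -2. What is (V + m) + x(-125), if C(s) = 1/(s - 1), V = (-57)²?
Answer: 22550/3 ≈ 7516.7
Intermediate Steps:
V = 3249
C(s) = 1/(-1 + s)
x(W) = -⅓ + W (x(W) = W + 1/(-1 - 2) = W + 1/(-3) = W + 1*(-⅓) = W - ⅓ = -⅓ + W)
(V + m) + x(-125) = (3249 + 4393) + (-⅓ - 125) = 7642 - 376/3 = 22550/3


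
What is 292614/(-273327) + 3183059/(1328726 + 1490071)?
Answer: 15065500645/256817775873 ≈ 0.058662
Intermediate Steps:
292614/(-273327) + 3183059/(1328726 + 1490071) = 292614*(-1/273327) + 3183059/2818797 = -97538/91109 + 3183059*(1/2818797) = -97538/91109 + 3183059/2818797 = 15065500645/256817775873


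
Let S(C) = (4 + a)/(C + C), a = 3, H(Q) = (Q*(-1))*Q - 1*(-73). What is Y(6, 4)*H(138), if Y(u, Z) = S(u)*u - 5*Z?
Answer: 626043/2 ≈ 3.1302e+5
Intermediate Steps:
H(Q) = 73 - Q**2 (H(Q) = (-Q)*Q + 73 = -Q**2 + 73 = 73 - Q**2)
S(C) = 7/(2*C) (S(C) = (4 + 3)/(C + C) = 7/((2*C)) = 7*(1/(2*C)) = 7/(2*C))
Y(u, Z) = 7/2 - 5*Z (Y(u, Z) = (7/(2*u))*u - 5*Z = 7/2 - 5*Z)
Y(6, 4)*H(138) = (7/2 - 5*4)*(73 - 1*138**2) = (7/2 - 20)*(73 - 1*19044) = -33*(73 - 19044)/2 = -33/2*(-18971) = 626043/2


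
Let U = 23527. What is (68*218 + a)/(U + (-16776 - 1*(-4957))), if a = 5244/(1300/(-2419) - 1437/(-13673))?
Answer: 9630033725/41852578819 ≈ 0.23009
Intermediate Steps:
a = -173445231828/14298797 (a = 5244/(1300*(-1/2419) - 1437*(-1/13673)) = 5244/(-1300/2419 + 1437/13673) = 5244/(-14298797/33074987) = 5244*(-33074987/14298797) = -173445231828/14298797 ≈ -12130.)
(68*218 + a)/(U + (-16776 - 1*(-4957))) = (68*218 - 173445231828/14298797)/(23527 + (-16776 - 1*(-4957))) = (14824 - 173445231828/14298797)/(23527 + (-16776 + 4957)) = 38520134900/(14298797*(23527 - 11819)) = (38520134900/14298797)/11708 = (38520134900/14298797)*(1/11708) = 9630033725/41852578819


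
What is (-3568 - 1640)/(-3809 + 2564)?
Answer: 1736/415 ≈ 4.1831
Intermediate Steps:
(-3568 - 1640)/(-3809 + 2564) = -5208/(-1245) = -5208*(-1/1245) = 1736/415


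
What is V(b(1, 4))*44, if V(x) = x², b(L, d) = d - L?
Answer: 396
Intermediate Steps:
V(b(1, 4))*44 = (4 - 1*1)²*44 = (4 - 1)²*44 = 3²*44 = 9*44 = 396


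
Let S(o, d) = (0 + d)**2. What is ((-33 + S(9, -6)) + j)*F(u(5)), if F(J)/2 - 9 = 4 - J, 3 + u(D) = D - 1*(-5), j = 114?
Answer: 1404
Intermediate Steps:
S(o, d) = d**2
u(D) = 2 + D (u(D) = -3 + (D - 1*(-5)) = -3 + (D + 5) = -3 + (5 + D) = 2 + D)
F(J) = 26 - 2*J (F(J) = 18 + 2*(4 - J) = 18 + (8 - 2*J) = 26 - 2*J)
((-33 + S(9, -6)) + j)*F(u(5)) = ((-33 + (-6)**2) + 114)*(26 - 2*(2 + 5)) = ((-33 + 36) + 114)*(26 - 2*7) = (3 + 114)*(26 - 14) = 117*12 = 1404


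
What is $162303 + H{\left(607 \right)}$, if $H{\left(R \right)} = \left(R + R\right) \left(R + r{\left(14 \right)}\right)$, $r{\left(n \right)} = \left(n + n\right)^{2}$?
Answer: $1850977$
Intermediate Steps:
$r{\left(n \right)} = 4 n^{2}$ ($r{\left(n \right)} = \left(2 n\right)^{2} = 4 n^{2}$)
$H{\left(R \right)} = 2 R \left(784 + R\right)$ ($H{\left(R \right)} = \left(R + R\right) \left(R + 4 \cdot 14^{2}\right) = 2 R \left(R + 4 \cdot 196\right) = 2 R \left(R + 784\right) = 2 R \left(784 + R\right)$)
$162303 + H{\left(607 \right)} = 162303 + 2 \cdot 607 \left(784 + 607\right) = 162303 + 2 \cdot 607 \cdot 1391 = 162303 + 1688674 = 1850977$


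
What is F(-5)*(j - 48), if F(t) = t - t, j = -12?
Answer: 0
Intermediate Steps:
F(t) = 0
F(-5)*(j - 48) = 0*(-12 - 48) = 0*(-60) = 0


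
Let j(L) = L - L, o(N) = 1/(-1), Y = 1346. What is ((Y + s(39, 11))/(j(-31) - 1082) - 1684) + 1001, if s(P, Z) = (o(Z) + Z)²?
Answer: -370226/541 ≈ -684.34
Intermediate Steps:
o(N) = -1
s(P, Z) = (-1 + Z)²
j(L) = 0
((Y + s(39, 11))/(j(-31) - 1082) - 1684) + 1001 = ((1346 + (-1 + 11)²)/(0 - 1082) - 1684) + 1001 = ((1346 + 10²)/(-1082) - 1684) + 1001 = ((1346 + 100)*(-1/1082) - 1684) + 1001 = (1446*(-1/1082) - 1684) + 1001 = (-723/541 - 1684) + 1001 = -911767/541 + 1001 = -370226/541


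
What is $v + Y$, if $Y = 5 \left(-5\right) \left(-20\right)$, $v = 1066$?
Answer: $1566$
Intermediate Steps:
$Y = 500$ ($Y = \left(-25\right) \left(-20\right) = 500$)
$v + Y = 1066 + 500 = 1566$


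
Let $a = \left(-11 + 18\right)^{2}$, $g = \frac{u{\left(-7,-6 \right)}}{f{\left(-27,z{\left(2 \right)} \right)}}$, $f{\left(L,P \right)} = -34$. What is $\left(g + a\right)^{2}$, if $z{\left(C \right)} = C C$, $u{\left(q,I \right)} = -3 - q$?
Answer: $\frac{690561}{289} \approx 2389.5$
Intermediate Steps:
$z{\left(C \right)} = C^{2}$
$g = - \frac{2}{17}$ ($g = \frac{-3 - -7}{-34} = \left(-3 + 7\right) \left(- \frac{1}{34}\right) = 4 \left(- \frac{1}{34}\right) = - \frac{2}{17} \approx -0.11765$)
$a = 49$ ($a = 7^{2} = 49$)
$\left(g + a\right)^{2} = \left(- \frac{2}{17} + 49\right)^{2} = \left(\frac{831}{17}\right)^{2} = \frac{690561}{289}$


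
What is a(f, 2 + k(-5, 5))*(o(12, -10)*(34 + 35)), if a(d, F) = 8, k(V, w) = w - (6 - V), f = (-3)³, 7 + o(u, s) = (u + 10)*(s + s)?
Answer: -246744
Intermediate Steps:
o(u, s) = -7 + 2*s*(10 + u) (o(u, s) = -7 + (u + 10)*(s + s) = -7 + (10 + u)*(2*s) = -7 + 2*s*(10 + u))
f = -27
k(V, w) = -6 + V + w (k(V, w) = w + (-6 + V) = -6 + V + w)
a(f, 2 + k(-5, 5))*(o(12, -10)*(34 + 35)) = 8*((-7 + 20*(-10) + 2*(-10)*12)*(34 + 35)) = 8*((-7 - 200 - 240)*69) = 8*(-447*69) = 8*(-30843) = -246744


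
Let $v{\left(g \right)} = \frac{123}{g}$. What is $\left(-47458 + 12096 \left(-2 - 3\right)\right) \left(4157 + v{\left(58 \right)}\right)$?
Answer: $-448927169$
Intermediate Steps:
$\left(-47458 + 12096 \left(-2 - 3\right)\right) \left(4157 + v{\left(58 \right)}\right) = \left(-47458 + 12096 \left(-2 - 3\right)\right) \left(4157 + \frac{123}{58}\right) = \left(-47458 + 12096 \left(-5\right)\right) \left(4157 + 123 \cdot \frac{1}{58}\right) = \left(-47458 - 60480\right) \left(4157 + \frac{123}{58}\right) = \left(-107938\right) \frac{241229}{58} = -448927169$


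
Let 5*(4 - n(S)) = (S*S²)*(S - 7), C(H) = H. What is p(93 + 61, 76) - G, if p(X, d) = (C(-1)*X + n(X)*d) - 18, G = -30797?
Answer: -40802938763/5 ≈ -8.1606e+9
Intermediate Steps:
n(S) = 4 - S³*(-7 + S)/5 (n(S) = 4 - S*S²*(S - 7)/5 = 4 - S³*(-7 + S)/5)
p(X, d) = -18 - X + d*(4 - X⁴/5 + 7*X³/5) (p(X, d) = (-X + (4 - X⁴/5 + 7*X³/5)*d) - 18 = (-X + d*(4 - X⁴/5 + 7*X³/5)) - 18 = -18 - X + d*(4 - X⁴/5 + 7*X³/5))
p(93 + 61, 76) - G = (-18 - (93 + 61) + (⅕)*76*(20 - (93 + 61)⁴ + 7*(93 + 61)³)) - 1*(-30797) = (-18 - 1*154 + (⅕)*76*(20 - 1*154⁴ + 7*154³)) + 30797 = (-18 - 154 + (⅕)*76*(20 - 1*562448656 + 7*3652264)) + 30797 = (-18 - 154 + (⅕)*76*(20 - 562448656 + 25565848)) + 30797 = (-18 - 154 + (⅕)*76*(-536882788)) + 30797 = (-18 - 154 - 40803091888/5) + 30797 = -40803092748/5 + 30797 = -40802938763/5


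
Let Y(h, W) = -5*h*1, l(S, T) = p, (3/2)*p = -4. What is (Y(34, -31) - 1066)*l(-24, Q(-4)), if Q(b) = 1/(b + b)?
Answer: 3296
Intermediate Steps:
Q(b) = 1/(2*b)
p = -8/3 (p = (2/3)*(-4) = -8/3 ≈ -2.6667)
l(S, T) = -8/3
Y(h, W) = -5*h
(Y(34, -31) - 1066)*l(-24, Q(-4)) = (-5*34 - 1066)*(-8/3) = (-170 - 1066)*(-8/3) = -1236*(-8/3) = 3296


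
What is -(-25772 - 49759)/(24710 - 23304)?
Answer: 75531/1406 ≈ 53.720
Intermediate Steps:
-(-25772 - 49759)/(24710 - 23304) = -(-75531)/1406 = -1*(-75531/1406) = 75531/1406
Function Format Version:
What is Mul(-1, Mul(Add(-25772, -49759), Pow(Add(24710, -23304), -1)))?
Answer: Rational(75531, 1406) ≈ 53.720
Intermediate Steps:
Mul(-1, Mul(Add(-25772, -49759), Pow(Add(24710, -23304), -1))) = Mul(-1, Mul(-75531, Pow(1406, -1))) = Mul(-1, Mul(-75531, Rational(1, 1406))) = Mul(-1, Rational(-75531, 1406)) = Rational(75531, 1406)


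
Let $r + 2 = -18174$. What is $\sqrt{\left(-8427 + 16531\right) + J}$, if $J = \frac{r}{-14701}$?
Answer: $\frac{2 \sqrt{437924707770}}{14701} \approx 90.029$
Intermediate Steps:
$r = -18176$ ($r = -2 - 18174 = -18176$)
$J = \frac{18176}{14701}$ ($J = - \frac{18176}{-14701} = \left(-18176\right) \left(- \frac{1}{14701}\right) = \frac{18176}{14701} \approx 1.2364$)
$\sqrt{\left(-8427 + 16531\right) + J} = \sqrt{\left(-8427 + 16531\right) + \frac{18176}{14701}} = \sqrt{8104 + \frac{18176}{14701}} = \sqrt{\frac{119155080}{14701}} = \frac{2 \sqrt{437924707770}}{14701}$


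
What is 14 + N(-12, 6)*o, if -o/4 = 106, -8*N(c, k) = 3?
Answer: 173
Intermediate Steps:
N(c, k) = -3/8 (N(c, k) = -1/8*3 = -3/8)
o = -424 (o = -4*106 = -424)
14 + N(-12, 6)*o = 14 - 3/8*(-424) = 14 + 159 = 173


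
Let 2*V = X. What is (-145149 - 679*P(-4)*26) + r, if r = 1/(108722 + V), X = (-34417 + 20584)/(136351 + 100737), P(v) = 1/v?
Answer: -14510772762702217/103106698478 ≈ -1.4074e+5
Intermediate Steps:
X = -13833/237088 ≈ -0.058345
V = -13833/474176 (V = (½)*(-13833/237088) = -13833/474176 ≈ -0.029173)
r = 474176/51553349239 (r = 1/(108722 - 13833/474176) = 1/(51553349239/474176) = 474176/51553349239 ≈ 9.1978e-6)
(-145149 - 679*P(-4)*26) + r = (-145149 - 679*26/(-4)) + 474176/51553349239 = (-145149 - (-679)*26/4) + 474176/51553349239 = (-145149 - 679*(-13/2)) + 474176/51553349239 = (-145149 + 8827/2) + 474176/51553349239 = -281471/2 + 474176/51553349239 = -14510772762702217/103106698478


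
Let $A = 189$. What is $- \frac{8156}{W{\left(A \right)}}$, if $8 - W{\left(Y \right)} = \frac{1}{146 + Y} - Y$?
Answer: $- \frac{1366130}{32997} \approx -41.402$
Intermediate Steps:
$W{\left(Y \right)} = 8 + Y - \frac{1}{146 + Y}$ ($W{\left(Y \right)} = 8 - \left(\frac{1}{146 + Y} - Y\right) = 8 + \left(Y - \frac{1}{146 + Y}\right) = 8 + Y - \frac{1}{146 + Y}$)
$- \frac{8156}{W{\left(A \right)}} = - \frac{8156}{\frac{1}{146 + 189} \left(1167 + 189^{2} + 154 \cdot 189\right)} = - \frac{8156}{\frac{1}{335} \left(1167 + 35721 + 29106\right)} = - \frac{8156}{\frac{1}{335} \cdot 65994} = - \frac{8156}{\frac{65994}{335}} = \left(-8156\right) \frac{335}{65994} = - \frac{1366130}{32997}$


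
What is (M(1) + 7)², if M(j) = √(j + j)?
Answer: (7 + √2)² ≈ 70.799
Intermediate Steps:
M(j) = √2*√j (M(j) = √(2*j) = √2*√j)
(M(1) + 7)² = (√2*√1 + 7)² = (√2*1 + 7)² = (√2 + 7)² = (7 + √2)²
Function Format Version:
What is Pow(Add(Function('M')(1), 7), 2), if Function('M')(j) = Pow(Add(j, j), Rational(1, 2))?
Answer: Pow(Add(7, Pow(2, Rational(1, 2))), 2) ≈ 70.799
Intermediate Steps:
Function('M')(j) = Mul(Pow(2, Rational(1, 2)), Pow(j, Rational(1, 2))) (Function('M')(j) = Pow(Mul(2, j), Rational(1, 2)) = Mul(Pow(2, Rational(1, 2)), Pow(j, Rational(1, 2))))
Pow(Add(Function('M')(1), 7), 2) = Pow(Add(Mul(Pow(2, Rational(1, 2)), Pow(1, Rational(1, 2))), 7), 2) = Pow(Add(Mul(Pow(2, Rational(1, 2)), 1), 7), 2) = Pow(Add(Pow(2, Rational(1, 2)), 7), 2) = Pow(Add(7, Pow(2, Rational(1, 2))), 2)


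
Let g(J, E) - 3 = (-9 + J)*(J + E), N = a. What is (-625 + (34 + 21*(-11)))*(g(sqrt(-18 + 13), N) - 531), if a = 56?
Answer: 852414 - 38634*I*sqrt(5) ≈ 8.5241e+5 - 86388.0*I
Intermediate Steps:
N = 56
g(J, E) = 3 + (-9 + J)*(E + J) (g(J, E) = 3 + (-9 + J)*(J + E) = 3 + (-9 + J)*(E + J))
(-625 + (34 + 21*(-11)))*(g(sqrt(-18 + 13), N) - 531) = (-625 + (34 + 21*(-11)))*((3 + (sqrt(-18 + 13))**2 - 9*56 - 9*sqrt(-18 + 13) + 56*sqrt(-18 + 13)) - 531) = (-625 + (34 - 231))*((3 + (sqrt(-5))**2 - 504 - 9*I*sqrt(5) + 56*sqrt(-5)) - 531) = (-625 - 197)*((3 + (I*sqrt(5))**2 - 504 - 9*I*sqrt(5) + 56*(I*sqrt(5))) - 531) = -822*((3 - 5 - 504 - 9*I*sqrt(5) + 56*I*sqrt(5)) - 531) = -822*((-506 + 47*I*sqrt(5)) - 531) = -822*(-1037 + 47*I*sqrt(5)) = 852414 - 38634*I*sqrt(5)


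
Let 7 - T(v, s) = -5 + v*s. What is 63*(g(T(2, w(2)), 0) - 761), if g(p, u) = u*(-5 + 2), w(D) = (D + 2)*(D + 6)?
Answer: -47943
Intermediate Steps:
w(D) = (2 + D)*(6 + D)
T(v, s) = 12 - s*v (T(v, s) = 7 - (-5 + v*s) = 7 - (-5 + s*v) = 7 + (5 - s*v) = 12 - s*v)
g(p, u) = -3*u (g(p, u) = u*(-3) = -3*u)
63*(g(T(2, w(2)), 0) - 761) = 63*(-3*0 - 761) = 63*(0 - 761) = 63*(-761) = -47943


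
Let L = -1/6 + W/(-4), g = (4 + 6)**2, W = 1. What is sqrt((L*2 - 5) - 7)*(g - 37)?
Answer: 21*I*sqrt(462)/2 ≈ 225.69*I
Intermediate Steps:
g = 100 (g = 10**2 = 100)
L = -5/12 (L = -1/6 + 1/(-4) = -1*1/6 + 1*(-1/4) = -1/6 - 1/4 = -5/12 ≈ -0.41667)
sqrt((L*2 - 5) - 7)*(g - 37) = sqrt((-5/12*2 - 5) - 7)*(100 - 37) = sqrt((-5/6 - 5) - 7)*63 = sqrt(-35/6 - 7)*63 = sqrt(-77/6)*63 = (I*sqrt(462)/6)*63 = 21*I*sqrt(462)/2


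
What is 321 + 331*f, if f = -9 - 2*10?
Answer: -9278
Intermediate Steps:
f = -29 (f = -9 - 20 = -29)
321 + 331*f = 321 + 331*(-29) = 321 - 9599 = -9278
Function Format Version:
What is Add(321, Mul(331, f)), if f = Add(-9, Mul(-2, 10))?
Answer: -9278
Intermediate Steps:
f = -29 (f = Add(-9, -20) = -29)
Add(321, Mul(331, f)) = Add(321, Mul(331, -29)) = Add(321, -9599) = -9278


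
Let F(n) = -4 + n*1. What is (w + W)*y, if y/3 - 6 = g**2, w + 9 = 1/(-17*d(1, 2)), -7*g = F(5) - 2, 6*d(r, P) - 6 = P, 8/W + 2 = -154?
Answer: -7115695/43316 ≈ -164.27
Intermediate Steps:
W = -2/39 (W = 8/(-2 - 154) = 8/(-156) = 8*(-1/156) = -2/39 ≈ -0.051282)
d(r, P) = 1 + P/6
F(n) = -4 + n
g = 1/7 (g = -((-4 + 5) - 2)/7 = -(1 - 2)/7 = -1/7*(-1) = 1/7 ≈ 0.14286)
w = -615/68 (w = -9 + 1/(-17*(1 + (1/6)*2)) = -9 + 1/(-17*(1 + 1/3)) = -9 + 1/(-17*4/3) = -9 + 1/(-68/3) = -9 - 3/68 = -615/68 ≈ -9.0441)
y = 885/49 (y = 18 + 3*(1/7)**2 = 18 + 3*(1/49) = 18 + 3/49 = 885/49 ≈ 18.061)
(w + W)*y = (-615/68 - 2/39)*(885/49) = -24121/2652*885/49 = -7115695/43316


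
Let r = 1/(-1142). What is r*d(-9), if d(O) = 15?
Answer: -15/1142 ≈ -0.013135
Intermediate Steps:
r = -1/1142 ≈ -0.00087566
r*d(-9) = -1/1142*15 = -15/1142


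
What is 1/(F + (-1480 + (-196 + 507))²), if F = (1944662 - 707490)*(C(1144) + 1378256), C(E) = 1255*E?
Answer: 1/3481373682433 ≈ 2.8724e-13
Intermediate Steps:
F = 3481372315872 (F = (1944662 - 707490)*(1255*1144 + 1378256) = 1237172*(1435720 + 1378256) = 1237172*2813976 = 3481372315872)
1/(F + (-1480 + (-196 + 507))²) = 1/(3481372315872 + (-1480 + (-196 + 507))²) = 1/(3481372315872 + (-1480 + 311)²) = 1/(3481372315872 + (-1169)²) = 1/(3481372315872 + 1366561) = 1/3481373682433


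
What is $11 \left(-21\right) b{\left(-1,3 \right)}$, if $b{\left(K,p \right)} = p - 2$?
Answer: $-231$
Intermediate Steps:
$b{\left(K,p \right)} = -2 + p$ ($b{\left(K,p \right)} = p - 2 = -2 + p$)
$11 \left(-21\right) b{\left(-1,3 \right)} = 11 \left(-21\right) \left(-2 + 3\right) = \left(-231\right) 1 = -231$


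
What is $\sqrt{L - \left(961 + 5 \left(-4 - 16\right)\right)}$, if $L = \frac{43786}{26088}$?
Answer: $\frac{i \sqrt{36552519651}}{6522} \approx 29.314 i$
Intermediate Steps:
$L = \frac{21893}{13044}$ ($L = 43786 \cdot \frac{1}{26088} = \frac{21893}{13044} \approx 1.6784$)
$\sqrt{L - \left(961 + 5 \left(-4 - 16\right)\right)} = \sqrt{\frac{21893}{13044} - \left(961 + 5 \left(-4 - 16\right)\right)} = \sqrt{\frac{21893}{13044} - 861} = \sqrt{- \frac{11208991}{13044}} = \frac{i \sqrt{36552519651}}{6522}$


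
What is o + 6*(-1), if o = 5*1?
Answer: -1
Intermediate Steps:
o = 5
o + 6*(-1) = 5 + 6*(-1) = 5 - 6 = -1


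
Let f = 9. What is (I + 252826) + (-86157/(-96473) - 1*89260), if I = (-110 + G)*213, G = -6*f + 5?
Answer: 12512537784/96473 ≈ 1.2970e+5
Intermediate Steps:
G = -49 (G = -6*9 + 5 = -54 + 5 = -49)
I = -33867 (I = (-110 - 49)*213 = -159*213 = -33867)
(I + 252826) + (-86157/(-96473) - 1*89260) = (-33867 + 252826) + (-86157/(-96473) - 1*89260) = 218959 + (-86157*(-1/96473) - 89260) = 218959 + (86157/96473 - 89260) = 218959 - 8611093823/96473 = 12512537784/96473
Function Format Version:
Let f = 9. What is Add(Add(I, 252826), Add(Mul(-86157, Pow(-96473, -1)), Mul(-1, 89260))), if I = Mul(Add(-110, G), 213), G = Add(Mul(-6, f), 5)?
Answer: Rational(12512537784, 96473) ≈ 1.2970e+5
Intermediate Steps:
G = -49 (G = Add(Mul(-6, 9), 5) = Add(-54, 5) = -49)
I = -33867 (I = Mul(Add(-110, -49), 213) = Mul(-159, 213) = -33867)
Add(Add(I, 252826), Add(Mul(-86157, Pow(-96473, -1)), Mul(-1, 89260))) = Add(Add(-33867, 252826), Add(Mul(-86157, Pow(-96473, -1)), Mul(-1, 89260))) = Add(218959, Add(Mul(-86157, Rational(-1, 96473)), -89260)) = Add(218959, Add(Rational(86157, 96473), -89260)) = Add(218959, Rational(-8611093823, 96473)) = Rational(12512537784, 96473)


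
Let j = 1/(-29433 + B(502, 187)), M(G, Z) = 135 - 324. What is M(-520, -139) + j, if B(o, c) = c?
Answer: -5527495/29246 ≈ -189.00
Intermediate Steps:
M(G, Z) = -189
j = -1/29246 (j = 1/(-29433 + 187) = 1/(-29246) = -1/29246 ≈ -3.4193e-5)
M(-520, -139) + j = -189 - 1/29246 = -5527495/29246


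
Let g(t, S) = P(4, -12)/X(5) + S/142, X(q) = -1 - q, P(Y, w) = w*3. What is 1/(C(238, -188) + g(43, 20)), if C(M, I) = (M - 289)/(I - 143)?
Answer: 23501/147937 ≈ 0.15886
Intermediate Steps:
P(Y, w) = 3*w
C(M, I) = (-289 + M)/(-143 + I)
g(t, S) = 6 + S/142 (g(t, S) = (3*(-12))/(-1 - 1*5) + S/142 = -36/(-1 - 5) + S*(1/142) = -36/(-6) + S/142 = -36*(-⅙) + S/142 = 6 + S/142)
1/(C(238, -188) + g(43, 20)) = 1/((-289 + 238)/(-143 - 188) + (6 + (1/142)*20)) = 1/(-51/(-331) + (6 + 10/71)) = 1/(-1/331*(-51) + 436/71) = 1/(51/331 + 436/71) = 1/(147937/23501) = 23501/147937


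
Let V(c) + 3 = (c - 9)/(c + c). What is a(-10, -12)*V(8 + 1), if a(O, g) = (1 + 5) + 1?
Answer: -21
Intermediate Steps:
a(O, g) = 7 (a(O, g) = 6 + 1 = 7)
V(c) = -3 + (-9 + c)/(2*c) (V(c) = -3 + (c - 9)/(c + c) = -3 + (-9 + c)/((2*c)) = -3 + (-9 + c)*(1/(2*c)) = -3 + (-9 + c)/(2*c))
a(-10, -12)*V(8 + 1) = 7*((-9 - 5*(8 + 1))/(2*(8 + 1))) = 7*((½)*(-9 - 5*9)/9) = 7*((½)*(⅑)*(-9 - 45)) = 7*((½)*(⅑)*(-54)) = 7*(-3) = -21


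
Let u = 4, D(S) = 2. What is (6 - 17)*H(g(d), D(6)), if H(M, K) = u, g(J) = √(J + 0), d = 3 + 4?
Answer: -44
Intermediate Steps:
d = 7
g(J) = √J
H(M, K) = 4
(6 - 17)*H(g(d), D(6)) = (6 - 17)*4 = -11*4 = -44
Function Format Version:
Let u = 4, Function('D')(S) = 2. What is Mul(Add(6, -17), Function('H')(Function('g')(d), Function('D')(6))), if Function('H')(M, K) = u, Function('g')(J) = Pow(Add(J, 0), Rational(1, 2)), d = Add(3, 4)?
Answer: -44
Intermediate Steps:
d = 7
Function('g')(J) = Pow(J, Rational(1, 2))
Function('H')(M, K) = 4
Mul(Add(6, -17), Function('H')(Function('g')(d), Function('D')(6))) = Mul(Add(6, -17), 4) = Mul(-11, 4) = -44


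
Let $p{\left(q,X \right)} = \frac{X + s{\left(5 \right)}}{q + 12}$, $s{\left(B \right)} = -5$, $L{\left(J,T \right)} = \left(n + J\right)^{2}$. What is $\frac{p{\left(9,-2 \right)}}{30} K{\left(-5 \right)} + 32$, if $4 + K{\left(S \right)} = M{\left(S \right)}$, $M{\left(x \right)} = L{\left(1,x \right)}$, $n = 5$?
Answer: $\frac{1424}{45} \approx 31.644$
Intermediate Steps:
$L{\left(J,T \right)} = \left(5 + J\right)^{2}$
$M{\left(x \right)} = 36$ ($M{\left(x \right)} = \left(5 + 1\right)^{2} = 6^{2} = 36$)
$p{\left(q,X \right)} = \frac{-5 + X}{12 + q}$ ($p{\left(q,X \right)} = \frac{X - 5}{q + 12} = \frac{-5 + X}{12 + q}$)
$K{\left(S \right)} = 32$ ($K{\left(S \right)} = -4 + 36 = 32$)
$\frac{p{\left(9,-2 \right)}}{30} K{\left(-5 \right)} + 32 = \frac{\frac{1}{12 + 9} \left(-5 - 2\right)}{30} \cdot 32 + 32 = \frac{1}{21} \left(-7\right) \frac{1}{30} \cdot 32 + 32 = \left(- \frac{1}{3}\right) \frac{1}{30} \cdot 32 + 32 = \left(- \frac{1}{90}\right) 32 + 32 = - \frac{16}{45} + 32 = \frac{1424}{45}$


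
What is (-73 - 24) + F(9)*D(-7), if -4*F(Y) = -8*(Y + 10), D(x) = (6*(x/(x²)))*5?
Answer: -1819/7 ≈ -259.86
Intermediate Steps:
D(x) = 30/x (D(x) = (6*(x/x²))*5 = (6/x)*5 = 30/x)
F(Y) = 20 + 2*Y (F(Y) = -(-2)*(Y + 10) = -(-2)*(10 + Y) = -(-80 - 8*Y)/4 = 20 + 2*Y)
(-73 - 24) + F(9)*D(-7) = (-73 - 24) + (20 + 2*9)*(30/(-7)) = -97 + (20 + 18)*(30*(-⅐)) = -97 + 38*(-30/7) = -97 - 1140/7 = -1819/7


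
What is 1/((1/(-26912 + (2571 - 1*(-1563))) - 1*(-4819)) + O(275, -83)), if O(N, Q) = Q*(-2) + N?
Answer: 22778/119812279 ≈ 0.00019011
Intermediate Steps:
O(N, Q) = N - 2*Q (O(N, Q) = -2*Q + N = N - 2*Q)
1/((1/(-26912 + (2571 - 1*(-1563))) - 1*(-4819)) + O(275, -83)) = 1/((1/(-26912 + (2571 - 1*(-1563))) - 1*(-4819)) + (275 - 2*(-83))) = 1/((1/(-26912 + (2571 + 1563)) + 4819) + (275 + 166)) = 1/((1/(-26912 + 4134) + 4819) + 441) = 1/((1/(-22778) + 4819) + 441) = 1/((-1/22778 + 4819) + 441) = 1/(109767181/22778 + 441) = 1/(119812279/22778) = 22778/119812279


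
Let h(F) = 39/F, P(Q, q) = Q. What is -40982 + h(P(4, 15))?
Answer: -163889/4 ≈ -40972.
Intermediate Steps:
-40982 + h(P(4, 15)) = -40982 + 39/4 = -163889/4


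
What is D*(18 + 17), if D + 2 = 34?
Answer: 1120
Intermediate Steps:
D = 32 (D = -2 + 34 = 32)
D*(18 + 17) = 32*(18 + 17) = 32*35 = 1120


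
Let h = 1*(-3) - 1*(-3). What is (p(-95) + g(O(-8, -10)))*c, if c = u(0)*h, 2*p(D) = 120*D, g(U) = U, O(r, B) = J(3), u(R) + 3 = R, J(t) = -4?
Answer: 0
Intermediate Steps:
u(R) = -3 + R
O(r, B) = -4
h = 0 (h = -3 + 3 = 0)
p(D) = 60*D (p(D) = (120*D)/2 = 60*D)
c = 0 (c = (-3 + 0)*0 = -3*0 = 0)
(p(-95) + g(O(-8, -10)))*c = (60*(-95) - 4)*0 = (-5700 - 4)*0 = -5704*0 = 0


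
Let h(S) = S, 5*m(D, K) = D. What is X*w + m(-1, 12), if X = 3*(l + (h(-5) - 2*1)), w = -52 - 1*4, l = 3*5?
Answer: -6721/5 ≈ -1344.2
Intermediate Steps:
m(D, K) = D/5
l = 15
w = -56 (w = -52 - 4 = -56)
X = 24 (X = 3*(15 + (-5 - 2*1)) = 3*(15 + (-5 - 2)) = 3*(15 - 7) = 3*8 = 24)
X*w + m(-1, 12) = 24*(-56) + (⅕)*(-1) = -1344 - ⅕ = -6721/5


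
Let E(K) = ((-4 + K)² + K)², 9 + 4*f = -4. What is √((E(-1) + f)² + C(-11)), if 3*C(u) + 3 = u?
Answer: √47237457/12 ≈ 572.75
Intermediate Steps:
f = -13/4 (f = -9/4 + (¼)*(-4) = -9/4 - 1 = -13/4 ≈ -3.2500)
C(u) = -1 + u/3
E(K) = (K + (-4 + K)²)²
√((E(-1) + f)² + C(-11)) = √(((-1 + (-4 - 1)²)² - 13/4)² + (-1 + (⅓)*(-11))) = √(((-1 + (-5)²)² - 13/4)² + (-1 - 11/3)) = √(((-1 + 25)² - 13/4)² - 14/3) = √((24² - 13/4)² - 14/3) = √((576 - 13/4)² - 14/3) = √((2291/4)² - 14/3) = √(5248681/16 - 14/3) = √(15745819/48) = √47237457/12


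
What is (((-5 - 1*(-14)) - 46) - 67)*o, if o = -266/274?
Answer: 13832/137 ≈ 100.96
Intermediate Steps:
o = -133/137 (o = -266*1/274 = -133/137 ≈ -0.97080)
(((-5 - 1*(-14)) - 46) - 67)*o = (((-5 - 1*(-14)) - 46) - 67)*(-133/137) = (((-5 + 14) - 46) - 67)*(-133/137) = ((9 - 46) - 67)*(-133/137) = (-37 - 67)*(-133/137) = -104*(-133/137) = 13832/137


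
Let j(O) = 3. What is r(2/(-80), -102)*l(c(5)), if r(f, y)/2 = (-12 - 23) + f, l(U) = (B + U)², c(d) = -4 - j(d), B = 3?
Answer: -5604/5 ≈ -1120.8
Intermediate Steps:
c(d) = -7 (c(d) = -4 - 1*3 = -4 - 3 = -7)
l(U) = (3 + U)²
r(f, y) = -70 + 2*f (r(f, y) = 2*((-12 - 23) + f) = 2*(-35 + f) = -70 + 2*f)
r(2/(-80), -102)*l(c(5)) = (-70 + 2*(2/(-80)))*(3 - 7)² = (-70 + 2*(2*(-1/80)))*(-4)² = (-70 + 2*(-1/40))*16 = (-70 - 1/20)*16 = -1401/20*16 = -5604/5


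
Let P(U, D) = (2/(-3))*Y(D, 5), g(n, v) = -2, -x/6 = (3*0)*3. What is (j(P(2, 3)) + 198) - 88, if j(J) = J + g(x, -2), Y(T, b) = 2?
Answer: 320/3 ≈ 106.67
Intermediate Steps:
x = 0 (x = -6*3*0*3 = -0*3 = -6*0 = 0)
P(U, D) = -4/3 (P(U, D) = (2/(-3))*2 = (2*(-⅓))*2 = -⅔*2 = -4/3)
j(J) = -2 + J (j(J) = J - 2 = -2 + J)
(j(P(2, 3)) + 198) - 88 = ((-2 - 4/3) + 198) - 88 = (-10/3 + 198) - 88 = 584/3 - 88 = 320/3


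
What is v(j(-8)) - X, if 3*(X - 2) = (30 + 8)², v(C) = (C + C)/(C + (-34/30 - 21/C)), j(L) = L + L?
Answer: -5482610/11391 ≈ -481.31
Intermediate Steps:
j(L) = 2*L
v(C) = 2*C/(-17/15 + C - 21/C) (v(C) = (2*C)/(C + (-34*1/30 - 21/C)) = (2*C)/(C + (-17/15 - 21/C)) = (2*C)/(-17/15 + C - 21/C) = 2*C/(-17/15 + C - 21/C))
X = 1450/3 (X = 2 + (30 + 8)²/3 = 2 + (⅓)*38² = 2 + (⅓)*1444 = 2 + 1444/3 = 1450/3 ≈ 483.33)
v(j(-8)) - X = 30*(2*(-8))²/(-315 - 34*(-8) + 15*(2*(-8))²) - 1*1450/3 = 30*(-16)²/(-315 - 17*(-16) + 15*(-16)²) - 1450/3 = 30*256/(-315 + 272 + 15*256) - 1450/3 = 30*256/(-315 + 272 + 3840) - 1450/3 = 30*256/3797 - 1450/3 = 30*256*(1/3797) - 1450/3 = 7680/3797 - 1450/3 = -5482610/11391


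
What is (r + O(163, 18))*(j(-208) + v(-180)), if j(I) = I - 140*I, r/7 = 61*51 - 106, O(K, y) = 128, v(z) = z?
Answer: 608055316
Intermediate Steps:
r = 21035 (r = 7*(61*51 - 106) = 7*(3111 - 106) = 7*3005 = 21035)
j(I) = -139*I
(r + O(163, 18))*(j(-208) + v(-180)) = (21035 + 128)*(-139*(-208) - 180) = 21163*(28912 - 180) = 21163*28732 = 608055316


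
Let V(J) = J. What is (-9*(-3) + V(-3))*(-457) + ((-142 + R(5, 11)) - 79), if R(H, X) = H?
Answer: -11184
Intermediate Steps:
(-9*(-3) + V(-3))*(-457) + ((-142 + R(5, 11)) - 79) = (-9*(-3) - 3)*(-457) + ((-142 + 5) - 79) = (27 - 3)*(-457) + (-137 - 79) = 24*(-457) - 216 = -10968 - 216 = -11184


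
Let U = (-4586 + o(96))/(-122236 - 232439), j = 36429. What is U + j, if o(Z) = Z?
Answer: 2584092013/70935 ≈ 36429.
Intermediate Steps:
U = 898/70935 (U = (-4586 + 96)/(-122236 - 232439) = -4490/(-354675) = -4490*(-1/354675) = 898/70935 ≈ 0.012659)
U + j = 898/70935 + 36429 = 2584092013/70935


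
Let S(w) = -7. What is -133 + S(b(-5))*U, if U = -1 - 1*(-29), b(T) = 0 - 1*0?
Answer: -329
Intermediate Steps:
b(T) = 0 (b(T) = 0 + 0 = 0)
U = 28 (U = -1 + 29 = 28)
-133 + S(b(-5))*U = -133 - 7*28 = -133 - 196 = -329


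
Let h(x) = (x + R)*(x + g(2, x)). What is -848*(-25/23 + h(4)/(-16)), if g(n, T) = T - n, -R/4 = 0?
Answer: 50456/23 ≈ 2193.7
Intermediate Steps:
R = 0 (R = -4*0 = 0)
h(x) = x*(-2 + 2*x) (h(x) = (x + 0)*(x + (x - 1*2)) = x*(x + (x - 2)) = x*(x + (-2 + x)) = x*(-2 + 2*x))
-848*(-25/23 + h(4)/(-16)) = -848*(-25/23 + (2*4*(-1 + 4))/(-16)) = -848*(-25*1/23 + (2*4*3)*(-1/16)) = -848*(-25/23 + 24*(-1/16)) = -848*(-25/23 - 3/2) = -848*(-119/46) = 50456/23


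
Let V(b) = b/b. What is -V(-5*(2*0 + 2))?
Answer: -1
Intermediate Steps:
V(b) = 1
-V(-5*(2*0 + 2)) = -1*1 = -1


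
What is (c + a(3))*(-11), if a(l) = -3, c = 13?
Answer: -110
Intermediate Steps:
(c + a(3))*(-11) = (13 - 3)*(-11) = 10*(-11) = -110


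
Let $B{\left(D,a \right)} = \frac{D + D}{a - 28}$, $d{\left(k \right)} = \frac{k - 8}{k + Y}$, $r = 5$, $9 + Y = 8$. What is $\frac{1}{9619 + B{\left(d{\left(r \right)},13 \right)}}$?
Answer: $\frac{10}{96191} \approx 0.00010396$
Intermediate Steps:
$Y = -1$ ($Y = -9 + 8 = -1$)
$d{\left(k \right)} = \frac{-8 + k}{-1 + k}$ ($d{\left(k \right)} = \frac{k - 8}{k - 1} = \frac{-8 + k}{-1 + k}$)
$B{\left(D,a \right)} = \frac{2 D}{-28 + a}$
$\frac{1}{9619 + B{\left(d{\left(r \right)},13 \right)}} = \frac{1}{9619 + \frac{2 \frac{-8 + 5}{-1 + 5}}{-28 + 13}} = \frac{1}{9619 + \frac{2 \cdot \frac{1}{4} \left(-3\right)}{-15}} = \frac{1}{9619 + 2 \cdot \frac{1}{4} \left(-3\right) \left(- \frac{1}{15}\right)} = \frac{1}{9619 + 2 \left(- \frac{3}{4}\right) \left(- \frac{1}{15}\right)} = \frac{1}{9619 + \frac{1}{10}} = \frac{1}{\frac{96191}{10}} = \frac{10}{96191}$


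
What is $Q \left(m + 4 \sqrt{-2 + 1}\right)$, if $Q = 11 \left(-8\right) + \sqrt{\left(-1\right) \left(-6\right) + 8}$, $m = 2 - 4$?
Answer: $2 \left(1 - 2 i\right) \left(88 - \sqrt{14}\right) \approx 168.52 - 337.03 i$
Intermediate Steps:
$m = -2$
$Q = -88 + \sqrt{14}$ ($Q = -88 + \sqrt{6 + 8} = -88 + \sqrt{14} \approx -84.258$)
$Q \left(m + 4 \sqrt{-2 + 1}\right) = \left(-88 + \sqrt{14}\right) \left(-2 + 4 \sqrt{-2 + 1}\right) = \left(-88 + \sqrt{14}\right) \left(-2 + 4 \sqrt{-1}\right) = \left(-88 + \sqrt{14}\right) \left(-2 + 4 i\right)$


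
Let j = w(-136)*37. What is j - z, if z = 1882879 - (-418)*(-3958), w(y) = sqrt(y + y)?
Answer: -228435 + 148*I*sqrt(17) ≈ -2.2844e+5 + 610.22*I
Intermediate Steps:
w(y) = sqrt(2)*sqrt(y) (w(y) = sqrt(2*y) = sqrt(2)*sqrt(y))
j = 148*I*sqrt(17) (j = (sqrt(2)*sqrt(-136))*37 = (sqrt(2)*(2*I*sqrt(34)))*37 = (4*I*sqrt(17))*37 = 148*I*sqrt(17) ≈ 610.22*I)
z = 228435 (z = 1882879 - 1*1654444 = 1882879 - 1654444 = 228435)
j - z = 148*I*sqrt(17) - 1*228435 = 148*I*sqrt(17) - 228435 = -228435 + 148*I*sqrt(17)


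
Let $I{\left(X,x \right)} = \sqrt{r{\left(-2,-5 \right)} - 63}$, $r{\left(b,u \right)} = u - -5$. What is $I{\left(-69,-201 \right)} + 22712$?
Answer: $22712 + 3 i \sqrt{7} \approx 22712.0 + 7.9373 i$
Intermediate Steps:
$r{\left(b,u \right)} = 5 + u$ ($r{\left(b,u \right)} = u + 5 = 5 + u$)
$I{\left(X,x \right)} = 3 i \sqrt{7}$ ($I{\left(X,x \right)} = \sqrt{\left(5 - 5\right) - 63} = \sqrt{0 - 63} = \sqrt{-63} = 3 i \sqrt{7}$)
$I{\left(-69,-201 \right)} + 22712 = 3 i \sqrt{7} + 22712 = 22712 + 3 i \sqrt{7}$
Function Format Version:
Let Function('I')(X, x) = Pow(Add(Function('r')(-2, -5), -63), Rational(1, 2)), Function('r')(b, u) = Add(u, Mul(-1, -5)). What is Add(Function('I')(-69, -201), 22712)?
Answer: Add(22712, Mul(3, I, Pow(7, Rational(1, 2)))) ≈ Add(22712., Mul(7.9373, I))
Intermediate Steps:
Function('r')(b, u) = Add(5, u) (Function('r')(b, u) = Add(u, 5) = Add(5, u))
Function('I')(X, x) = Mul(3, I, Pow(7, Rational(1, 2))) (Function('I')(X, x) = Pow(Add(Add(5, -5), -63), Rational(1, 2)) = Pow(Add(0, -63), Rational(1, 2)) = Pow(-63, Rational(1, 2)) = Mul(3, I, Pow(7, Rational(1, 2))))
Add(Function('I')(-69, -201), 22712) = Add(Mul(3, I, Pow(7, Rational(1, 2))), 22712) = Add(22712, Mul(3, I, Pow(7, Rational(1, 2))))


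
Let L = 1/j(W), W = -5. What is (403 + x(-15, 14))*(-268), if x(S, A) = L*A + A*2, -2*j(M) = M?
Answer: -585044/5 ≈ -1.1701e+5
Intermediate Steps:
j(M) = -M/2
L = ⅖ (L = 1/(-½*(-5)) = 1/(5/2) = ⅖ ≈ 0.40000)
x(S, A) = 12*A/5 (x(S, A) = 2*A/5 + A*2 = 2*A/5 + 2*A = 12*A/5)
(403 + x(-15, 14))*(-268) = (403 + (12/5)*14)*(-268) = (403 + 168/5)*(-268) = (2183/5)*(-268) = -585044/5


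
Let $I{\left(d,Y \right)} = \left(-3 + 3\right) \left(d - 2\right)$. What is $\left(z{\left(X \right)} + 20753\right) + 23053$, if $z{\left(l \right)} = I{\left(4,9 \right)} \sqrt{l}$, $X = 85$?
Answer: $43806$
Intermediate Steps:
$I{\left(d,Y \right)} = 0$ ($I{\left(d,Y \right)} = 0 \left(-2 + d\right) = 0$)
$z{\left(l \right)} = 0$ ($z{\left(l \right)} = 0 \sqrt{l} = 0$)
$\left(z{\left(X \right)} + 20753\right) + 23053 = \left(0 + 20753\right) + 23053 = 20753 + 23053 = 43806$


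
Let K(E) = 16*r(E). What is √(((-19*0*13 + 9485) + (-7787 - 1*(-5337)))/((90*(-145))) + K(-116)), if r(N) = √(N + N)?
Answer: √(-408030 + 24220800*I*√58)/870 ≈ 11.026 + 11.051*I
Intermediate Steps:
r(N) = √2*√N (r(N) = √(2*N) = √2*√N)
K(E) = 16*√2*√E (K(E) = 16*(√2*√E) = 16*√2*√E)
√(((-19*0*13 + 9485) + (-7787 - 1*(-5337)))/((90*(-145))) + K(-116)) = √(((-19*0*13 + 9485) + (-7787 - 1*(-5337)))/((90*(-145))) + 16*√2*√(-116)) = √(((0*13 + 9485) + (-7787 + 5337))/(-13050) + 16*√2*(2*I*√29)) = √(((0 + 9485) - 2450)*(-1/13050) + 32*I*√58) = √((9485 - 2450)*(-1/13050) + 32*I*√58) = √(7035*(-1/13050) + 32*I*√58) = √(-469/870 + 32*I*√58)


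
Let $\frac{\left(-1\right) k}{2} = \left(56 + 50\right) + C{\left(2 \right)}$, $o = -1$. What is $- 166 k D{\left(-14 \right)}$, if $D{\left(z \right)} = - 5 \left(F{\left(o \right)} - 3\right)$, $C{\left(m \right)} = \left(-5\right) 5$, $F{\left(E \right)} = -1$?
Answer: $537840$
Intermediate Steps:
$C{\left(m \right)} = -25$
$k = -162$ ($k = - 2 \left(\left(56 + 50\right) - 25\right) = - 2 \left(106 - 25\right) = \left(-2\right) 81 = -162$)
$D{\left(z \right)} = 20$ ($D{\left(z \right)} = - 5 \left(-1 - 3\right) = \left(-5\right) \left(-4\right) = 20$)
$- 166 k D{\left(-14 \right)} = \left(-166\right) \left(-162\right) 20 = 26892 \cdot 20 = 537840$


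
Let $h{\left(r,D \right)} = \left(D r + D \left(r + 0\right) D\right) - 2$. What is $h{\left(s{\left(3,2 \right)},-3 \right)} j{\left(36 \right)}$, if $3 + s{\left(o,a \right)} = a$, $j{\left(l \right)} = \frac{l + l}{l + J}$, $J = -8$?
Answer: $- \frac{144}{7} \approx -20.571$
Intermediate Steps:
$j{\left(l \right)} = \frac{2 l}{-8 + l}$ ($j{\left(l \right)} = \frac{l + l}{l - 8} = \frac{2 l}{-8 + l}$)
$s{\left(o,a \right)} = -3 + a$
$h{\left(r,D \right)} = -2 + D r + r D^{2}$ ($h{\left(r,D \right)} = \left(D r + D r D\right) - 2 = \left(D r + r D^{2}\right) - 2 = -2 + D r + r D^{2}$)
$h{\left(s{\left(3,2 \right)},-3 \right)} j{\left(36 \right)} = \left(-2 - 3 \left(-3 + 2\right) + \left(-3 + 2\right) \left(-3\right)^{2}\right) 2 \cdot 36 \frac{1}{-8 + 36} = \left(-2 - -3 - 9\right) 2 \cdot 36 \cdot \frac{1}{28} = \left(-2 + 3 - 9\right) 2 \cdot 36 \cdot \frac{1}{28} = \left(-8\right) \frac{18}{7} = - \frac{144}{7}$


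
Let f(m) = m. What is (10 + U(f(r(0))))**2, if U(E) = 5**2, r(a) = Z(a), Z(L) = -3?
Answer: 1225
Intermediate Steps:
r(a) = -3
U(E) = 25
(10 + U(f(r(0))))**2 = (10 + 25)**2 = 35**2 = 1225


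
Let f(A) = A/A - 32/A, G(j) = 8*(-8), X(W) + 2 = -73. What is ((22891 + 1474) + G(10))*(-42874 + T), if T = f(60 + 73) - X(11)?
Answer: -7280280314/7 ≈ -1.0400e+9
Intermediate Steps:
X(W) = -75 (X(W) = -2 - 73 = -75)
G(j) = -64
f(A) = 1 - 32/A
T = 10076/133 (T = (-32 + (60 + 73))/(60 + 73) - 1*(-75) = (-32 + 133)/133 + 75 = (1/133)*101 + 75 = 101/133 + 75 = 10076/133 ≈ 75.759)
((22891 + 1474) + G(10))*(-42874 + T) = ((22891 + 1474) - 64)*(-42874 + 10076/133) = (24365 - 64)*(-5692166/133) = 24301*(-5692166/133) = -7280280314/7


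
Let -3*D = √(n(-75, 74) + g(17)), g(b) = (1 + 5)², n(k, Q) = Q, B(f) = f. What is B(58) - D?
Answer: 58 + √110/3 ≈ 61.496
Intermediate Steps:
g(b) = 36 (g(b) = 6² = 36)
D = -√110/3 (D = -√(74 + 36)/3 = -√110/3 ≈ -3.4960)
B(58) - D = 58 - (-1)*√110/3 = 58 + √110/3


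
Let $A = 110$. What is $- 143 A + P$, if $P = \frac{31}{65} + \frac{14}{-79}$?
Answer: $- \frac{80772011}{5135} \approx -15730.0$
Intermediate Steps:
$P = \frac{1539}{5135}$ ($P = 31 \cdot \frac{1}{65} + 14 \left(- \frac{1}{79}\right) = \frac{31}{65} - \frac{14}{79} = \frac{1539}{5135} \approx 0.29971$)
$- 143 A + P = \left(-143\right) 110 + \frac{1539}{5135} = -15730 + \frac{1539}{5135} = - \frac{80772011}{5135}$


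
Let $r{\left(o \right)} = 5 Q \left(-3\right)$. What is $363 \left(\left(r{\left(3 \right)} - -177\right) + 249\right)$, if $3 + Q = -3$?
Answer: $187308$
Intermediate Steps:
$Q = -6$ ($Q = -3 - 3 = -6$)
$r{\left(o \right)} = 90$ ($r{\left(o \right)} = 5 \left(-6\right) \left(-3\right) = \left(-30\right) \left(-3\right) = 90$)
$363 \left(\left(r{\left(3 \right)} - -177\right) + 249\right) = 363 \left(\left(90 - -177\right) + 249\right) = 363 \left(\left(90 + 177\right) + 249\right) = 363 \left(267 + 249\right) = 363 \cdot 516 = 187308$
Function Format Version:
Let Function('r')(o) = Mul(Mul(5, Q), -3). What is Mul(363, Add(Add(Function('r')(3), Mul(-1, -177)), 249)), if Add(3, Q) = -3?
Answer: 187308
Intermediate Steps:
Q = -6 (Q = Add(-3, -3) = -6)
Function('r')(o) = 90 (Function('r')(o) = Mul(Mul(5, -6), -3) = Mul(-30, -3) = 90)
Mul(363, Add(Add(Function('r')(3), Mul(-1, -177)), 249)) = Mul(363, Add(Add(90, Mul(-1, -177)), 249)) = Mul(363, Add(Add(90, 177), 249)) = Mul(363, Add(267, 249)) = Mul(363, 516) = 187308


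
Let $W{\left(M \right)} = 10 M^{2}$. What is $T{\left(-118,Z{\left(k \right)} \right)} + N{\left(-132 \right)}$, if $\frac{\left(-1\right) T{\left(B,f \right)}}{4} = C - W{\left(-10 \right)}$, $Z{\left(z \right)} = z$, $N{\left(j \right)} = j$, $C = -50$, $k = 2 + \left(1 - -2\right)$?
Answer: $4068$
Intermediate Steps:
$k = 5$ ($k = 2 + \left(1 + 2\right) = 2 + 3 = 5$)
$T{\left(B,f \right)} = 4200$ ($T{\left(B,f \right)} = - 4 \left(-50 - 10 \left(-10\right)^{2}\right) = - 4 \left(-50 - 10 \cdot 100\right) = - 4 \left(-50 - 1000\right) = \left(-4\right) \left(-1050\right) = 4200$)
$T{\left(-118,Z{\left(k \right)} \right)} + N{\left(-132 \right)} = 4200 - 132 = 4068$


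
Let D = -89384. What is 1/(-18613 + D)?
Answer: -1/107997 ≈ -9.2595e-6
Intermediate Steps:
1/(-18613 + D) = 1/(-18613 - 89384) = 1/(-107997) = -1/107997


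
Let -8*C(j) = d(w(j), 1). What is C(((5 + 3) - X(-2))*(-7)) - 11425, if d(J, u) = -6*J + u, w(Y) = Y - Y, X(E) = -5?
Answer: -91401/8 ≈ -11425.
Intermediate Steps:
w(Y) = 0
d(J, u) = u - 6*J
C(j) = -⅛ (C(j) = -(1 - 6*0)/8 = -(1 + 0)/8 = -⅛*1 = -⅛)
C(((5 + 3) - X(-2))*(-7)) - 11425 = -⅛ - 11425 = -91401/8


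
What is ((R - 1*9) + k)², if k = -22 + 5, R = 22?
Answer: 16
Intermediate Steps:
k = -17
((R - 1*9) + k)² = ((22 - 1*9) - 17)² = ((22 - 9) - 17)² = (13 - 17)² = (-4)² = 16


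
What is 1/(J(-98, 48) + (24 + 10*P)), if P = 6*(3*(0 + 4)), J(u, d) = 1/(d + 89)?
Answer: 137/101929 ≈ 0.0013441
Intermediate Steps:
J(u, d) = 1/(89 + d)
P = 72 (P = 6*(3*4) = 6*12 = 72)
1/(J(-98, 48) + (24 + 10*P)) = 1/(1/(89 + 48) + (24 + 10*72)) = 1/(1/137 + (24 + 720)) = 1/(1/137 + 744) = 1/(101929/137) = 137/101929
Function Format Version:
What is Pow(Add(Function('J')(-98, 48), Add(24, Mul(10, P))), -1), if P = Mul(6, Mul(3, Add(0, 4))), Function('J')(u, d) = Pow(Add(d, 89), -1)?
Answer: Rational(137, 101929) ≈ 0.0013441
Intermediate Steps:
Function('J')(u, d) = Pow(Add(89, d), -1)
P = 72 (P = Mul(6, Mul(3, 4)) = Mul(6, 12) = 72)
Pow(Add(Function('J')(-98, 48), Add(24, Mul(10, P))), -1) = Pow(Add(Pow(Add(89, 48), -1), Add(24, Mul(10, 72))), -1) = Pow(Add(Pow(137, -1), Add(24, 720)), -1) = Pow(Add(Rational(1, 137), 744), -1) = Pow(Rational(101929, 137), -1) = Rational(137, 101929)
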